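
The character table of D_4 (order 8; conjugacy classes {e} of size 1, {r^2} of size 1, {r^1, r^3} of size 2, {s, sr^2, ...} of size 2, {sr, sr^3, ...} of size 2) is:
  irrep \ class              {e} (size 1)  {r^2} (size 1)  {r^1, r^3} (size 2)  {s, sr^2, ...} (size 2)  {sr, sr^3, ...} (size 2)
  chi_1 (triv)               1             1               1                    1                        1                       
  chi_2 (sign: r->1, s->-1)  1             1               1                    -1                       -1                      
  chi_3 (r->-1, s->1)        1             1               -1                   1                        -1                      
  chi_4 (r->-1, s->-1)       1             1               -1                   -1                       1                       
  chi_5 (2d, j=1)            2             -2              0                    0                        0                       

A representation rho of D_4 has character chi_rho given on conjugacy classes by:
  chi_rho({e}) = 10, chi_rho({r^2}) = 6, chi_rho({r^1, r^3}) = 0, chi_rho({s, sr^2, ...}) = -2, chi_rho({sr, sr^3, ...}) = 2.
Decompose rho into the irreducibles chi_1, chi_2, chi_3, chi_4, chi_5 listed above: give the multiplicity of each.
Multiplicities: chi_1: 2, chi_2: 2, chi_3: 1, chi_4: 3, chi_5: 1.

Reasoning: Use <chi_rho, chi> = (1/|G|) sum_C |C| * chi_rho(C) * conj(chi(C)) with |G| = 8 for each irreducible chi in the table:
  <chi_rho, chi_1> = (1/8)[1*(10)*conj(1) + 1*(6)*conj(1) + 2*(0)*conj(1) + 2*(-2)*conj(1) + 2*(2)*conj(1)]
      = (1/8)[(10) + (6) + (0) + (-4) + (4)] = 16/8 = 2
  <chi_rho, chi_2> = (1/8)[1*(10)*conj(1) + 1*(6)*conj(1) + 2*(0)*conj(1) + 2*(-2)*conj(-1) + 2*(2)*conj(-1)]
      = (1/8)[(10) + (6) + (0) + (4) + (-4)] = 16/8 = 2
  <chi_rho, chi_3> = (1/8)[1*(10)*conj(1) + 1*(6)*conj(1) + 2*(0)*conj(-1) + 2*(-2)*conj(1) + 2*(2)*conj(-1)]
      = (1/8)[(10) + (6) + (0) + (-4) + (-4)] = 8/8 = 1
  <chi_rho, chi_4> = (1/8)[1*(10)*conj(1) + 1*(6)*conj(1) + 2*(0)*conj(-1) + 2*(-2)*conj(-1) + 2*(2)*conj(1)]
      = (1/8)[(10) + (6) + (0) + (4) + (4)] = 24/8 = 3
  <chi_rho, chi_5> = (1/8)[1*(10)*conj(2) + 1*(6)*conj(-2) + 2*(0)*conj(0) + 2*(-2)*conj(0) + 2*(2)*conj(0)]
      = (1/8)[(20) + (-12) + (0) + (0) + (0)] = 8/8 = 1
Dimension check: dim(rho) = sum (mult * dim) = 2*1 + 2*1 + 1*1 + 3*1 + 1*2 = 10 = chi_rho(e) = 10.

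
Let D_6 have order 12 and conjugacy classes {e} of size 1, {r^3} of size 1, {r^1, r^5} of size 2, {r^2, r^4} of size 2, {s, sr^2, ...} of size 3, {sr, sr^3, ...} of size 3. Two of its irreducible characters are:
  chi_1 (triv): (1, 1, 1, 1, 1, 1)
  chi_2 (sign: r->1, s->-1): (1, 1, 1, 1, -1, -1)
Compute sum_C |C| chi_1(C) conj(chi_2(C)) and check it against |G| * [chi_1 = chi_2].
Sum = 0; so <chi_1, chi_2> = 0 (distinct irreducibles are orthogonal).

Proof sketch: Compute term by term over conjugacy classes (|C| * chi_1(C) * conj(chi_2(C))):
  1*(1)*conj(1) + 1*(1)*conj(1) + 2*(1)*conj(1) + 2*(1)*conj(1) + 3*(1)*conj(-1) + 3*(1)*conj(-1)
  = (1) + (1) + (2) + (2) + (-3) + (-3)
  = 0.
Dividing by |G| = 12 gives 0/12 = 0, matching the row-orthogonality relation <chi_1, chi_2> = [chi_1 = chi_2].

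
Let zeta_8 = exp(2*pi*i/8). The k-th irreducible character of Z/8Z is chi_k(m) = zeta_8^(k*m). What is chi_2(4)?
chi_2(4) = zeta_8^8 = 1

Argument: chi_2(4) = zeta_8^(2*4) = zeta_8^8. Since zeta_8^8 = 1, this equals zeta_8^0 = exp(2*pi*i*0/8) = 1.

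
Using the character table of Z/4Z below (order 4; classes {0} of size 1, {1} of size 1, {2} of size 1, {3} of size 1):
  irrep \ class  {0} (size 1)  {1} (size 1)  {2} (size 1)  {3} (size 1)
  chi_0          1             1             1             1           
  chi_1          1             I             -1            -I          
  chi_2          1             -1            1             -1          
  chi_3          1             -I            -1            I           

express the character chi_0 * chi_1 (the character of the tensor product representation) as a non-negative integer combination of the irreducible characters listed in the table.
chi_0 tensor chi_1 = chi_1 (all other irreducibles have multiplicity 0).

Explanation: The character of a tensor product is the pointwise product (chi_0 * chi_1)(C) = chi_0(C) * chi_1(C):
  {0}: (1)*(1), {1}: (1)*(I), {2}: (1)*(-1), {3}: (1)*(-I)
so (chi_0 * chi_1) takes values
  {0} -> 1, {1} -> I, {2} -> -1, {3} -> -I.
Now take the inner product of this character with each irreducible chi from the table, <chi_0*chi_1, chi> = (1/4) sum_C |C| (chi_0*chi_1)(C) conj(chi(C)):
  <chi_0*chi_1, chi_0> = (1/4)[1*(1)*conj(1) + 1*(I)*conj(1) + 1*(-1)*conj(1) + 1*(-I)*conj(1)]
      = (1/4)[(1) + (I) + (-1) + (-I)] = 0/4 = 0
  <chi_0*chi_1, chi_1> = (1/4)[1*(1)*conj(1) + 1*(I)*conj(I) + 1*(-1)*conj(-1) + 1*(-I)*conj(-I)]
      = (1/4)[(1) + (1) + (1) + (1)] = 4/4 = 1
  <chi_0*chi_1, chi_2> = (1/4)[1*(1)*conj(1) + 1*(I)*conj(-1) + 1*(-1)*conj(1) + 1*(-I)*conj(-1)]
      = (1/4)[(1) + (-I) + (-1) + (I)] = 0/4 = 0
  <chi_0*chi_1, chi_3> = (1/4)[1*(1)*conj(1) + 1*(I)*conj(-I) + 1*(-1)*conj(-1) + 1*(-I)*conj(I)]
      = (1/4)[(1) + (-1) + (1) + (-1)] = 0/4 = 0
(Exp terms are combined using exp(i*s)*conj(exp(i*t)) = exp(i*(s-t)), and sums of them are collapsed using the identity that for every m > 1 the m distinct m-th roots of unity sum to 0, e.g. 1 + exp(2*I*pi/3) + exp(-2*I*pi/3) = 0.)
Hence the multiplicities are chi_1: 1. Dimension check: dim(chi_0)*dim(chi_1) = 1*1 = 1 and sum (mult * dim) = 1*1 = 1.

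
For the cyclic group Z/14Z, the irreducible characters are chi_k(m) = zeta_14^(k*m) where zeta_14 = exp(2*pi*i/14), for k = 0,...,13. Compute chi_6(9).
chi_6(9) = zeta_14^54 = exp(-2*I*pi/7)

Why: chi_6(9) = zeta_14^(6*9) = zeta_14^54. Since zeta_14^14 = 1, this equals zeta_14^12 = exp(2*pi*i*12/14) = exp(-2*I*pi/7).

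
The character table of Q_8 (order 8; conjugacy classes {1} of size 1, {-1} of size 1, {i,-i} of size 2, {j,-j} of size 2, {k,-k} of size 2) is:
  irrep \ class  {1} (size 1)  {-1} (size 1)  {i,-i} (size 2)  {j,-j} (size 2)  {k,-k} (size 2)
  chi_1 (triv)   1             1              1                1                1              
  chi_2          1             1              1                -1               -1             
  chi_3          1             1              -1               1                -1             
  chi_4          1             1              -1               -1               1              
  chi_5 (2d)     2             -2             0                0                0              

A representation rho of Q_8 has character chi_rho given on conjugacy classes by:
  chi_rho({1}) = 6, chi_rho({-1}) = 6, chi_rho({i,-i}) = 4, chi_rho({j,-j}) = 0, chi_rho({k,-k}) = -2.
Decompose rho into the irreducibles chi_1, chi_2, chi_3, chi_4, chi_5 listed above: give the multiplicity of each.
Multiplicities: chi_1: 2, chi_2: 3, chi_3: 1, chi_4: 0, chi_5: 0.

Explanation: Use <chi_rho, chi> = (1/|G|) sum_C |C| * chi_rho(C) * conj(chi(C)) with |G| = 8 for each irreducible chi in the table:
  <chi_rho, chi_1> = (1/8)[1*(6)*conj(1) + 1*(6)*conj(1) + 2*(4)*conj(1) + 2*(0)*conj(1) + 2*(-2)*conj(1)]
      = (1/8)[(6) + (6) + (8) + (0) + (-4)] = 16/8 = 2
  <chi_rho, chi_2> = (1/8)[1*(6)*conj(1) + 1*(6)*conj(1) + 2*(4)*conj(1) + 2*(0)*conj(-1) + 2*(-2)*conj(-1)]
      = (1/8)[(6) + (6) + (8) + (0) + (4)] = 24/8 = 3
  <chi_rho, chi_3> = (1/8)[1*(6)*conj(1) + 1*(6)*conj(1) + 2*(4)*conj(-1) + 2*(0)*conj(1) + 2*(-2)*conj(-1)]
      = (1/8)[(6) + (6) + (-8) + (0) + (4)] = 8/8 = 1
  <chi_rho, chi_4> = (1/8)[1*(6)*conj(1) + 1*(6)*conj(1) + 2*(4)*conj(-1) + 2*(0)*conj(-1) + 2*(-2)*conj(1)]
      = (1/8)[(6) + (6) + (-8) + (0) + (-4)] = 0/8 = 0
  <chi_rho, chi_5> = (1/8)[1*(6)*conj(2) + 1*(6)*conj(-2) + 2*(4)*conj(0) + 2*(0)*conj(0) + 2*(-2)*conj(0)]
      = (1/8)[(12) + (-12) + (0) + (0) + (0)] = 0/8 = 0
Dimension check: dim(rho) = sum (mult * dim) = 2*1 + 3*1 + 1*1 + 0*1 + 0*2 = 6 = chi_rho(e) = 6.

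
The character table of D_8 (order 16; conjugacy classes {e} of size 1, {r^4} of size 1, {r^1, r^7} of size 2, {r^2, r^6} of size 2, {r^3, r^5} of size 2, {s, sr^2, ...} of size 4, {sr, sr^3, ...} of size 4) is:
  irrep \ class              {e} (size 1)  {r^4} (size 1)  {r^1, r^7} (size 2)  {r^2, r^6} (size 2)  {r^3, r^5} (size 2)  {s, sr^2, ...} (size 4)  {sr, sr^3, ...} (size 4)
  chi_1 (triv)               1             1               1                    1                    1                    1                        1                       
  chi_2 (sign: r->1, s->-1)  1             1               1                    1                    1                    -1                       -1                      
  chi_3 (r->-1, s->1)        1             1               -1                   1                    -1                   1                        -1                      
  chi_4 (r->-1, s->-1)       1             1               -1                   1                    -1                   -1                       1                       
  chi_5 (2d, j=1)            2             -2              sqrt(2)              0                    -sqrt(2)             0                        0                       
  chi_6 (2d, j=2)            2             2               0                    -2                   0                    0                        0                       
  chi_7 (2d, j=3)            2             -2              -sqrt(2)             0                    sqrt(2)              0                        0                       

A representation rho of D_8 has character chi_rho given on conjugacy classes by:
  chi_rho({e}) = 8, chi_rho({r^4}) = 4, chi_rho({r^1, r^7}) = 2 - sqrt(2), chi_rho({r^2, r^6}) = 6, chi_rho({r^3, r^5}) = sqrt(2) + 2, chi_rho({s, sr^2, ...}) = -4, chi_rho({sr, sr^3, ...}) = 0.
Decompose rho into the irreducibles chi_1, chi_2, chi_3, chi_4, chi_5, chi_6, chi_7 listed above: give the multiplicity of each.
Multiplicities: chi_1: 1, chi_2: 3, chi_3: 0, chi_4: 2, chi_5: 0, chi_6: 0, chi_7: 1.

Derivation: Use <chi_rho, chi> = (1/|G|) sum_C |C| * chi_rho(C) * conj(chi(C)) with |G| = 16 for each irreducible chi in the table:
  <chi_rho, chi_1> = (1/16)[1*(8)*conj(1) + 1*(4)*conj(1) + 2*(2 - sqrt(2))*conj(1) + 2*(6)*conj(1) + 2*(sqrt(2) + 2)*conj(1) + 4*(-4)*conj(1) + 4*(0)*conj(1)]
      = (1/16)[(8) + (4) + (4 - 2*sqrt(2)) + (12) + (2*sqrt(2) + 4) + (-16) + (0)] = 16/16 = 1
  <chi_rho, chi_2> = (1/16)[1*(8)*conj(1) + 1*(4)*conj(1) + 2*(2 - sqrt(2))*conj(1) + 2*(6)*conj(1) + 2*(sqrt(2) + 2)*conj(1) + 4*(-4)*conj(-1) + 4*(0)*conj(-1)]
      = (1/16)[(8) + (4) + (4 - 2*sqrt(2)) + (12) + (2*sqrt(2) + 4) + (16) + (0)] = 48/16 = 3
  <chi_rho, chi_3> = (1/16)[1*(8)*conj(1) + 1*(4)*conj(1) + 2*(2 - sqrt(2))*conj(-1) + 2*(6)*conj(1) + 2*(sqrt(2) + 2)*conj(-1) + 4*(-4)*conj(1) + 4*(0)*conj(-1)]
      = (1/16)[(8) + (4) + (-4 + 2*sqrt(2)) + (12) + (-4 - 2*sqrt(2)) + (-16) + (0)] = 0/16 = 0
  <chi_rho, chi_4> = (1/16)[1*(8)*conj(1) + 1*(4)*conj(1) + 2*(2 - sqrt(2))*conj(-1) + 2*(6)*conj(1) + 2*(sqrt(2) + 2)*conj(-1) + 4*(-4)*conj(-1) + 4*(0)*conj(1)]
      = (1/16)[(8) + (4) + (-4 + 2*sqrt(2)) + (12) + (-4 - 2*sqrt(2)) + (16) + (0)] = 32/16 = 2
  <chi_rho, chi_5> = (1/16)[1*(8)*conj(2) + 1*(4)*conj(-2) + 2*(2 - sqrt(2))*conj(sqrt(2)) + 2*(6)*conj(0) + 2*(sqrt(2) + 2)*conj(-sqrt(2)) + 4*(-4)*conj(0) + 4*(0)*conj(0)]
      = (1/16)[(16) + (-8) + (-4 + 4*sqrt(2)) + (0) + (-4*sqrt(2) - 4) + (0) + (0)] = 0/16 = 0
  <chi_rho, chi_6> = (1/16)[1*(8)*conj(2) + 1*(4)*conj(2) + 2*(2 - sqrt(2))*conj(0) + 2*(6)*conj(-2) + 2*(sqrt(2) + 2)*conj(0) + 4*(-4)*conj(0) + 4*(0)*conj(0)]
      = (1/16)[(16) + (8) + (0) + (-24) + (0) + (0) + (0)] = 0/16 = 0
  <chi_rho, chi_7> = (1/16)[1*(8)*conj(2) + 1*(4)*conj(-2) + 2*(2 - sqrt(2))*conj(-sqrt(2)) + 2*(6)*conj(0) + 2*(sqrt(2) + 2)*conj(sqrt(2)) + 4*(-4)*conj(0) + 4*(0)*conj(0)]
      = (1/16)[(16) + (-8) + (4 - 4*sqrt(2)) + (0) + (4 + 4*sqrt(2)) + (0) + (0)] = 16/16 = 1
Dimension check: dim(rho) = sum (mult * dim) = 1*1 + 3*1 + 0*1 + 2*1 + 0*2 + 0*2 + 1*2 = 8 = chi_rho(e) = 8.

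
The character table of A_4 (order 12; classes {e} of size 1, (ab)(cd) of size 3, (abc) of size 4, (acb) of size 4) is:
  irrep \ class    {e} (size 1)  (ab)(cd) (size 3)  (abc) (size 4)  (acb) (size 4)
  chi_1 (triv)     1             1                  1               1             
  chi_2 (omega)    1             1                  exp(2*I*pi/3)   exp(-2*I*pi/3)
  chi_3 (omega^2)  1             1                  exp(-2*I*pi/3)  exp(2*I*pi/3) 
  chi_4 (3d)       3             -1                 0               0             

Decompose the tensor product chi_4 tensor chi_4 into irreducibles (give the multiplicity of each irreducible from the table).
chi_4 tensor chi_4 = chi_1 + chi_2 + chi_3 + 2*chi_4 (all other irreducibles have multiplicity 0).

Justification: The character of a tensor product is the pointwise product (chi_4 * chi_4)(C) = chi_4(C) * chi_4(C):
  {e}: (3)*(3), (ab)(cd): (-1)*(-1), (abc): (0)*(0), (acb): (0)*(0)
so (chi_4 * chi_4) takes values
  {e} -> 9, (ab)(cd) -> 1, (abc) -> 0, (acb) -> 0.
Now take the inner product of this character with each irreducible chi from the table, <chi_4*chi_4, chi> = (1/12) sum_C |C| (chi_4*chi_4)(C) conj(chi(C)):
  <chi_4*chi_4, chi_1> = (1/12)[1*(9)*conj(1) + 3*(1)*conj(1) + 4*(0)*conj(1) + 4*(0)*conj(1)]
      = (1/12)[(9) + (3) + (0) + (0)] = 12/12 = 1
  <chi_4*chi_4, chi_2> = (1/12)[1*(9)*conj(1) + 3*(1)*conj(1) + 4*(0)*conj(exp(2*I*pi/3)) + 4*(0)*conj(exp(-2*I*pi/3))]
      = (1/12)[(9) + (3) + (0) + (0)] = 12/12 = 1
  <chi_4*chi_4, chi_3> = (1/12)[1*(9)*conj(1) + 3*(1)*conj(1) + 4*(0)*conj(exp(-2*I*pi/3)) + 4*(0)*conj(exp(2*I*pi/3))]
      = (1/12)[(9) + (3) + (0) + (0)] = 12/12 = 1
  <chi_4*chi_4, chi_4> = (1/12)[1*(9)*conj(3) + 3*(1)*conj(-1) + 4*(0)*conj(0) + 4*(0)*conj(0)]
      = (1/12)[(27) + (-3) + (0) + (0)] = 24/12 = 2
(Exp terms are combined using exp(i*s)*conj(exp(i*t)) = exp(i*(s-t)), and sums of them are collapsed using the identity that for every m > 1 the m distinct m-th roots of unity sum to 0, e.g. 1 + exp(2*I*pi/3) + exp(-2*I*pi/3) = 0.)
Hence the multiplicities are chi_1: 1, chi_2: 1, chi_3: 1, chi_4: 2. Dimension check: dim(chi_4)*dim(chi_4) = 3*3 = 9 and sum (mult * dim) = 1*1 + 1*1 + 1*1 + 2*3 = 9.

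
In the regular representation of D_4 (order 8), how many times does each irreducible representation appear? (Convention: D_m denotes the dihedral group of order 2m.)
Each irreducible V_i of dimension d_i appears with multiplicity d_i, i.e. rho_reg = (direct sum over all irreducibles V_i) d_i V_i. The irreducible dimensions for D_4 are 1, 1, 1, 1, 2: 4 irreducibles of dimension 1, each with multiplicity 1; 1 irreducible of dimension 2, with multiplicity 2. Total dimension 4*1*1 + 1*2*2 = 8 = |G|.

General theorem: in the regular representation of a finite group G, each irreducible appears with multiplicity equal to its dimension. Check: dim(rho_reg) = sum d_i^2 = 1 + 1 + 1 + 1 + 4 = 8 = |G|.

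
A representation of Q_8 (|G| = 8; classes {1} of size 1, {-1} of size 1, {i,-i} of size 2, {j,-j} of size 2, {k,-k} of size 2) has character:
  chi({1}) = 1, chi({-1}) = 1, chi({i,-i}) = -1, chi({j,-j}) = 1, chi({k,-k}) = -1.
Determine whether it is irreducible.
Irreducible: <chi, chi> = 1.

Explanation: <chi, chi> = (1/|G|) sum_C |C| * |chi(C)|^2 = (1/8)[1*|1|^2 + 1*|1|^2 + 2*|-1|^2 + 2*|1|^2 + 2*|-1|^2]
  = (1/8)[(1) + (1) + (2) + (2) + (2)] = 8/8 = 1.
A character is irreducible iff <chi, chi> = 1, so this representation is irreducible.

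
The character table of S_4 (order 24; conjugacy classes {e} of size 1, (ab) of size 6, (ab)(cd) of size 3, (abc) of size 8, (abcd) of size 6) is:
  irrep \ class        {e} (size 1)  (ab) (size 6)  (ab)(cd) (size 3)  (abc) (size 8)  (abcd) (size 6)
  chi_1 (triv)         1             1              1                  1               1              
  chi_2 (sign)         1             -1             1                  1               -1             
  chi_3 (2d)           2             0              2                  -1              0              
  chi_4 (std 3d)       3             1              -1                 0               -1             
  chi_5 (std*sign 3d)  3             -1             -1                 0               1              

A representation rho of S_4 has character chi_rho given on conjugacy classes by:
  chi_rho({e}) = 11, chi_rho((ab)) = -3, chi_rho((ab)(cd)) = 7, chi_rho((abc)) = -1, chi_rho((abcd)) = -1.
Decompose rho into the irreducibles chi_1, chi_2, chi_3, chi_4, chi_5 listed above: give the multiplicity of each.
Multiplicities: chi_1: 0, chi_2: 2, chi_3: 3, chi_4: 0, chi_5: 1.

Solution. Use <chi_rho, chi> = (1/|G|) sum_C |C| * chi_rho(C) * conj(chi(C)) with |G| = 24 for each irreducible chi in the table:
  <chi_rho, chi_1> = (1/24)[1*(11)*conj(1) + 6*(-3)*conj(1) + 3*(7)*conj(1) + 8*(-1)*conj(1) + 6*(-1)*conj(1)]
      = (1/24)[(11) + (-18) + (21) + (-8) + (-6)] = 0/24 = 0
  <chi_rho, chi_2> = (1/24)[1*(11)*conj(1) + 6*(-3)*conj(-1) + 3*(7)*conj(1) + 8*(-1)*conj(1) + 6*(-1)*conj(-1)]
      = (1/24)[(11) + (18) + (21) + (-8) + (6)] = 48/24 = 2
  <chi_rho, chi_3> = (1/24)[1*(11)*conj(2) + 6*(-3)*conj(0) + 3*(7)*conj(2) + 8*(-1)*conj(-1) + 6*(-1)*conj(0)]
      = (1/24)[(22) + (0) + (42) + (8) + (0)] = 72/24 = 3
  <chi_rho, chi_4> = (1/24)[1*(11)*conj(3) + 6*(-3)*conj(1) + 3*(7)*conj(-1) + 8*(-1)*conj(0) + 6*(-1)*conj(-1)]
      = (1/24)[(33) + (-18) + (-21) + (0) + (6)] = 0/24 = 0
  <chi_rho, chi_5> = (1/24)[1*(11)*conj(3) + 6*(-3)*conj(-1) + 3*(7)*conj(-1) + 8*(-1)*conj(0) + 6*(-1)*conj(1)]
      = (1/24)[(33) + (18) + (-21) + (0) + (-6)] = 24/24 = 1
Dimension check: dim(rho) = sum (mult * dim) = 0*1 + 2*1 + 3*2 + 0*3 + 1*3 = 11 = chi_rho(e) = 11.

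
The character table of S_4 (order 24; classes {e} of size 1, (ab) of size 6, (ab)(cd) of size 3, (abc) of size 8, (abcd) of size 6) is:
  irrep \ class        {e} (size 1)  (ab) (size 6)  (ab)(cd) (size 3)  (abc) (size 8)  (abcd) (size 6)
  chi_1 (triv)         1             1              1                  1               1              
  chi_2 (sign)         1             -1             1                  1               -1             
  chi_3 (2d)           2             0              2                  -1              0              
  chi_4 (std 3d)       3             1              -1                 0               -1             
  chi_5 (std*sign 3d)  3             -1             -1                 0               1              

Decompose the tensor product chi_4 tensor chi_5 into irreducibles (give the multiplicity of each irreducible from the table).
chi_4 tensor chi_5 = chi_2 + chi_3 + chi_4 + chi_5 (all other irreducibles have multiplicity 0).

Derivation: The character of a tensor product is the pointwise product (chi_4 * chi_5)(C) = chi_4(C) * chi_5(C):
  {e}: (3)*(3), (ab): (1)*(-1), (ab)(cd): (-1)*(-1), (abc): (0)*(0), (abcd): (-1)*(1)
so (chi_4 * chi_5) takes values
  {e} -> 9, (ab) -> -1, (ab)(cd) -> 1, (abc) -> 0, (abcd) -> -1.
Now take the inner product of this character with each irreducible chi from the table, <chi_4*chi_5, chi> = (1/24) sum_C |C| (chi_4*chi_5)(C) conj(chi(C)):
  <chi_4*chi_5, chi_1> = (1/24)[1*(9)*conj(1) + 6*(-1)*conj(1) + 3*(1)*conj(1) + 8*(0)*conj(1) + 6*(-1)*conj(1)]
      = (1/24)[(9) + (-6) + (3) + (0) + (-6)] = 0/24 = 0
  <chi_4*chi_5, chi_2> = (1/24)[1*(9)*conj(1) + 6*(-1)*conj(-1) + 3*(1)*conj(1) + 8*(0)*conj(1) + 6*(-1)*conj(-1)]
      = (1/24)[(9) + (6) + (3) + (0) + (6)] = 24/24 = 1
  <chi_4*chi_5, chi_3> = (1/24)[1*(9)*conj(2) + 6*(-1)*conj(0) + 3*(1)*conj(2) + 8*(0)*conj(-1) + 6*(-1)*conj(0)]
      = (1/24)[(18) + (0) + (6) + (0) + (0)] = 24/24 = 1
  <chi_4*chi_5, chi_4> = (1/24)[1*(9)*conj(3) + 6*(-1)*conj(1) + 3*(1)*conj(-1) + 8*(0)*conj(0) + 6*(-1)*conj(-1)]
      = (1/24)[(27) + (-6) + (-3) + (0) + (6)] = 24/24 = 1
  <chi_4*chi_5, chi_5> = (1/24)[1*(9)*conj(3) + 6*(-1)*conj(-1) + 3*(1)*conj(-1) + 8*(0)*conj(0) + 6*(-1)*conj(1)]
      = (1/24)[(27) + (6) + (-3) + (0) + (-6)] = 24/24 = 1
Hence the multiplicities are chi_2: 1, chi_3: 1, chi_4: 1, chi_5: 1. Dimension check: dim(chi_4)*dim(chi_5) = 3*3 = 9 and sum (mult * dim) = 1*1 + 1*2 + 1*3 + 1*3 = 9.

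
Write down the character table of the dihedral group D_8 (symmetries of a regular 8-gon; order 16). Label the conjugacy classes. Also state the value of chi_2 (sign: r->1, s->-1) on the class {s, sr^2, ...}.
Conjugacy classes: {e} of size 1, {r^4} of size 1, {r^1, r^7} of size 2, {r^2, r^6} of size 2, {r^3, r^5} of size 2, {s, sr^2, ...} of size 4, {sr, sr^3, ...} of size 4.
Character table:
  irrep \ class              {e} (size 1)  {r^4} (size 1)  {r^1, r^7} (size 2)  {r^2, r^6} (size 2)  {r^3, r^5} (size 2)  {s, sr^2, ...} (size 4)  {sr, sr^3, ...} (size 4)
  chi_1 (triv)               1             1               1                    1                    1                    1                        1                       
  chi_2 (sign: r->1, s->-1)  1             1               1                    1                    1                    -1                       -1                      
  chi_3 (r->-1, s->1)        1             1               -1                   1                    -1                   1                        -1                      
  chi_4 (r->-1, s->-1)       1             1               -1                   1                    -1                   -1                       1                       
  chi_5 (2d, j=1)            2             -2              sqrt(2)              0                    -sqrt(2)             0                        0                       
  chi_6 (2d, j=2)            2             2               0                    -2                   0                    0                        0                       
  chi_7 (2d, j=3)            2             -2              -sqrt(2)             0                    sqrt(2)              0                        0                       

Spot check: chi_2 (sign: r->1, s->-1) on {s, sr^2, ...} = -1.

Why: D_8 has order 2*8 = 16 with 7 conjugacy classes, hence 7 irreducibles. Sum of squared dims 1 + 1 + 1 + 1 + 4 + 4 + 4 = 16 = |G|. Linear characters come from the abelianisation; the 2-dimensional irreps have character r^k -> 2*cos(2*pi*j*k/8), reflections -> 0.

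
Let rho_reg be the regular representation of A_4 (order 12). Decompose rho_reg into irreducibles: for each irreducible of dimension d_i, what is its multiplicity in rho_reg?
Each irreducible V_i of dimension d_i appears with multiplicity d_i, i.e. rho_reg = (direct sum over all irreducibles V_i) d_i V_i. The irreducible dimensions for A_4 are 1, 1, 1, 3: 3 irreducibles of dimension 1, each with multiplicity 1; 1 irreducible of dimension 3, with multiplicity 3. Total dimension 3*1*1 + 1*3*3 = 12 = |G|.

Working: General theorem: in the regular representation of a finite group G, each irreducible appears with multiplicity equal to its dimension. Check: dim(rho_reg) = sum d_i^2 = 1 + 1 + 1 + 9 = 12 = |G|.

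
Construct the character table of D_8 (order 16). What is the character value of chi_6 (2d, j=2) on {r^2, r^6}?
Conjugacy classes: {e} of size 1, {r^4} of size 1, {r^1, r^7} of size 2, {r^2, r^6} of size 2, {r^3, r^5} of size 2, {s, sr^2, ...} of size 4, {sr, sr^3, ...} of size 4.
Character table:
  irrep \ class              {e} (size 1)  {r^4} (size 1)  {r^1, r^7} (size 2)  {r^2, r^6} (size 2)  {r^3, r^5} (size 2)  {s, sr^2, ...} (size 4)  {sr, sr^3, ...} (size 4)
  chi_1 (triv)               1             1               1                    1                    1                    1                        1                       
  chi_2 (sign: r->1, s->-1)  1             1               1                    1                    1                    -1                       -1                      
  chi_3 (r->-1, s->1)        1             1               -1                   1                    -1                   1                        -1                      
  chi_4 (r->-1, s->-1)       1             1               -1                   1                    -1                   -1                       1                       
  chi_5 (2d, j=1)            2             -2              sqrt(2)              0                    -sqrt(2)             0                        0                       
  chi_6 (2d, j=2)            2             2               0                    -2                   0                    0                        0                       
  chi_7 (2d, j=3)            2             -2              -sqrt(2)             0                    sqrt(2)              0                        0                       

Spot check: chi_6 (2d, j=2) on {r^2, r^6} = -2.

Details: D_8 has order 2*8 = 16 with 7 conjugacy classes, hence 7 irreducibles. Sum of squared dims 1 + 1 + 1 + 1 + 4 + 4 + 4 = 16 = |G|. Linear characters come from the abelianisation; the 2-dimensional irreps have character r^k -> 2*cos(2*pi*j*k/8), reflections -> 0.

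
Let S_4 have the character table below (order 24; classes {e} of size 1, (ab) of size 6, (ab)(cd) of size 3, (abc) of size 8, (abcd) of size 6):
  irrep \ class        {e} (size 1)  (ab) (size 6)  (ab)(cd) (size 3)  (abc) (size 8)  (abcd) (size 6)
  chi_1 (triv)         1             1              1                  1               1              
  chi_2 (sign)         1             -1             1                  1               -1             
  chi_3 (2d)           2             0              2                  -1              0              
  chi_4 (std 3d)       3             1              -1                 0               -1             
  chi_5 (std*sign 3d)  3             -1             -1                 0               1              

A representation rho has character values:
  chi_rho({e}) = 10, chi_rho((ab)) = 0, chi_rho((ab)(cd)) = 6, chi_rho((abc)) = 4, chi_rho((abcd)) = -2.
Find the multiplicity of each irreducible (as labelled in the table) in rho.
Multiplicities: chi_1: 2, chi_2: 3, chi_3: 1, chi_4: 1, chi_5: 0.

Explanation: Use <chi_rho, chi> = (1/|G|) sum_C |C| * chi_rho(C) * conj(chi(C)) with |G| = 24 for each irreducible chi in the table:
  <chi_rho, chi_1> = (1/24)[1*(10)*conj(1) + 6*(0)*conj(1) + 3*(6)*conj(1) + 8*(4)*conj(1) + 6*(-2)*conj(1)]
      = (1/24)[(10) + (0) + (18) + (32) + (-12)] = 48/24 = 2
  <chi_rho, chi_2> = (1/24)[1*(10)*conj(1) + 6*(0)*conj(-1) + 3*(6)*conj(1) + 8*(4)*conj(1) + 6*(-2)*conj(-1)]
      = (1/24)[(10) + (0) + (18) + (32) + (12)] = 72/24 = 3
  <chi_rho, chi_3> = (1/24)[1*(10)*conj(2) + 6*(0)*conj(0) + 3*(6)*conj(2) + 8*(4)*conj(-1) + 6*(-2)*conj(0)]
      = (1/24)[(20) + (0) + (36) + (-32) + (0)] = 24/24 = 1
  <chi_rho, chi_4> = (1/24)[1*(10)*conj(3) + 6*(0)*conj(1) + 3*(6)*conj(-1) + 8*(4)*conj(0) + 6*(-2)*conj(-1)]
      = (1/24)[(30) + (0) + (-18) + (0) + (12)] = 24/24 = 1
  <chi_rho, chi_5> = (1/24)[1*(10)*conj(3) + 6*(0)*conj(-1) + 3*(6)*conj(-1) + 8*(4)*conj(0) + 6*(-2)*conj(1)]
      = (1/24)[(30) + (0) + (-18) + (0) + (-12)] = 0/24 = 0
Dimension check: dim(rho) = sum (mult * dim) = 2*1 + 3*1 + 1*2 + 1*3 + 0*3 = 10 = chi_rho(e) = 10.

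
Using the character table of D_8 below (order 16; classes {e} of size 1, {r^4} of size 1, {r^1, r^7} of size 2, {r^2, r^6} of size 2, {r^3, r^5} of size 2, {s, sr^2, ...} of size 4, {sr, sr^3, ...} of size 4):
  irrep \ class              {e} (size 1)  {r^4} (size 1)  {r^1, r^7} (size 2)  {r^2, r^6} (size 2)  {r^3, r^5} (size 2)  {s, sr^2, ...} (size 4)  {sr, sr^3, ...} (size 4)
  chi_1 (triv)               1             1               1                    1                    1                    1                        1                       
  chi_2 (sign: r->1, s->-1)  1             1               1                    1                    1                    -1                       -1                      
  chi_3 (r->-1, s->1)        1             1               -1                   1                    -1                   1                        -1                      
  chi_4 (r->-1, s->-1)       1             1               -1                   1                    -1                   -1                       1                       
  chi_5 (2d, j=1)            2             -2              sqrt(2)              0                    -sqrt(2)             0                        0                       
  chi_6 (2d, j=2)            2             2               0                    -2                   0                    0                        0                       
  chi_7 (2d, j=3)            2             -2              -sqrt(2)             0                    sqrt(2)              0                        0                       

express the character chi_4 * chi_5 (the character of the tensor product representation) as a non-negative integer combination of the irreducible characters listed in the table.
chi_4 tensor chi_5 = chi_7 (all other irreducibles have multiplicity 0).

Derivation: The character of a tensor product is the pointwise product (chi_4 * chi_5)(C) = chi_4(C) * chi_5(C):
  {e}: (1)*(2), {r^4}: (1)*(-2), {r^1, r^7}: (-1)*(sqrt(2)), {r^2, r^6}: (1)*(0), {r^3, r^5}: (-1)*(-sqrt(2)), {s, sr^2, ...}: (-1)*(0), {sr, sr^3, ...}: (1)*(0)
so (chi_4 * chi_5) takes values
  {e} -> 2, {r^4} -> -2, {r^1, r^7} -> -sqrt(2), {r^2, r^6} -> 0, {r^3, r^5} -> sqrt(2), {s, sr^2, ...} -> 0, {sr, sr^3, ...} -> 0.
Now take the inner product of this character with each irreducible chi from the table, <chi_4*chi_5, chi> = (1/16) sum_C |C| (chi_4*chi_5)(C) conj(chi(C)):
  <chi_4*chi_5, chi_1> = (1/16)[1*(2)*conj(1) + 1*(-2)*conj(1) + 2*(-sqrt(2))*conj(1) + 2*(0)*conj(1) + 2*(sqrt(2))*conj(1) + 4*(0)*conj(1) + 4*(0)*conj(1)]
      = (1/16)[(2) + (-2) + (-2*sqrt(2)) + (0) + (2*sqrt(2)) + (0) + (0)] = 0/16 = 0
  <chi_4*chi_5, chi_2> = (1/16)[1*(2)*conj(1) + 1*(-2)*conj(1) + 2*(-sqrt(2))*conj(1) + 2*(0)*conj(1) + 2*(sqrt(2))*conj(1) + 4*(0)*conj(-1) + 4*(0)*conj(-1)]
      = (1/16)[(2) + (-2) + (-2*sqrt(2)) + (0) + (2*sqrt(2)) + (0) + (0)] = 0/16 = 0
  <chi_4*chi_5, chi_3> = (1/16)[1*(2)*conj(1) + 1*(-2)*conj(1) + 2*(-sqrt(2))*conj(-1) + 2*(0)*conj(1) + 2*(sqrt(2))*conj(-1) + 4*(0)*conj(1) + 4*(0)*conj(-1)]
      = (1/16)[(2) + (-2) + (2*sqrt(2)) + (0) + (-2*sqrt(2)) + (0) + (0)] = 0/16 = 0
  <chi_4*chi_5, chi_4> = (1/16)[1*(2)*conj(1) + 1*(-2)*conj(1) + 2*(-sqrt(2))*conj(-1) + 2*(0)*conj(1) + 2*(sqrt(2))*conj(-1) + 4*(0)*conj(-1) + 4*(0)*conj(1)]
      = (1/16)[(2) + (-2) + (2*sqrt(2)) + (0) + (-2*sqrt(2)) + (0) + (0)] = 0/16 = 0
  <chi_4*chi_5, chi_5> = (1/16)[1*(2)*conj(2) + 1*(-2)*conj(-2) + 2*(-sqrt(2))*conj(sqrt(2)) + 2*(0)*conj(0) + 2*(sqrt(2))*conj(-sqrt(2)) + 4*(0)*conj(0) + 4*(0)*conj(0)]
      = (1/16)[(4) + (4) + (-4) + (0) + (-4) + (0) + (0)] = 0/16 = 0
  <chi_4*chi_5, chi_6> = (1/16)[1*(2)*conj(2) + 1*(-2)*conj(2) + 2*(-sqrt(2))*conj(0) + 2*(0)*conj(-2) + 2*(sqrt(2))*conj(0) + 4*(0)*conj(0) + 4*(0)*conj(0)]
      = (1/16)[(4) + (-4) + (0) + (0) + (0) + (0) + (0)] = 0/16 = 0
  <chi_4*chi_5, chi_7> = (1/16)[1*(2)*conj(2) + 1*(-2)*conj(-2) + 2*(-sqrt(2))*conj(-sqrt(2)) + 2*(0)*conj(0) + 2*(sqrt(2))*conj(sqrt(2)) + 4*(0)*conj(0) + 4*(0)*conj(0)]
      = (1/16)[(4) + (4) + (4) + (0) + (4) + (0) + (0)] = 16/16 = 1
Hence the multiplicities are chi_7: 1. Dimension check: dim(chi_4)*dim(chi_5) = 1*2 = 2 and sum (mult * dim) = 1*2 = 2.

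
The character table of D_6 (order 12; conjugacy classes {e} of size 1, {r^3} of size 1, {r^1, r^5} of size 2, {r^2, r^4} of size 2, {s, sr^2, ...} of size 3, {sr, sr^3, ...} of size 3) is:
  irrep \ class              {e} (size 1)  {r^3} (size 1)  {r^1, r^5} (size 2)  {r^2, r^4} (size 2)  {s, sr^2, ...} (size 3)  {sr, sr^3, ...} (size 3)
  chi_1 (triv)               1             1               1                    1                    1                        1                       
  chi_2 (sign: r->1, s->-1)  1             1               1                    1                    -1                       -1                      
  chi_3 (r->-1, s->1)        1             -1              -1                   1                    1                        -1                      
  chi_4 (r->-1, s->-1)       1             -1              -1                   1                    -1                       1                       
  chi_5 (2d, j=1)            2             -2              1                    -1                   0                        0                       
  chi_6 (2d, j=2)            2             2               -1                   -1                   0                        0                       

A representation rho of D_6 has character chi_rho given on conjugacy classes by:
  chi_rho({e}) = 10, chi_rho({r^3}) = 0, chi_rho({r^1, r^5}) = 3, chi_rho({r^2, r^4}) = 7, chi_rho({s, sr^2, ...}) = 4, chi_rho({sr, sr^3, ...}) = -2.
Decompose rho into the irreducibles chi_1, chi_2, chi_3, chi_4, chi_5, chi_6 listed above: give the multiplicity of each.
Multiplicities: chi_1: 3, chi_2: 2, chi_3: 3, chi_4: 0, chi_5: 1, chi_6: 0.

Argument: Use <chi_rho, chi> = (1/|G|) sum_C |C| * chi_rho(C) * conj(chi(C)) with |G| = 12 for each irreducible chi in the table:
  <chi_rho, chi_1> = (1/12)[1*(10)*conj(1) + 1*(0)*conj(1) + 2*(3)*conj(1) + 2*(7)*conj(1) + 3*(4)*conj(1) + 3*(-2)*conj(1)]
      = (1/12)[(10) + (0) + (6) + (14) + (12) + (-6)] = 36/12 = 3
  <chi_rho, chi_2> = (1/12)[1*(10)*conj(1) + 1*(0)*conj(1) + 2*(3)*conj(1) + 2*(7)*conj(1) + 3*(4)*conj(-1) + 3*(-2)*conj(-1)]
      = (1/12)[(10) + (0) + (6) + (14) + (-12) + (6)] = 24/12 = 2
  <chi_rho, chi_3> = (1/12)[1*(10)*conj(1) + 1*(0)*conj(-1) + 2*(3)*conj(-1) + 2*(7)*conj(1) + 3*(4)*conj(1) + 3*(-2)*conj(-1)]
      = (1/12)[(10) + (0) + (-6) + (14) + (12) + (6)] = 36/12 = 3
  <chi_rho, chi_4> = (1/12)[1*(10)*conj(1) + 1*(0)*conj(-1) + 2*(3)*conj(-1) + 2*(7)*conj(1) + 3*(4)*conj(-1) + 3*(-2)*conj(1)]
      = (1/12)[(10) + (0) + (-6) + (14) + (-12) + (-6)] = 0/12 = 0
  <chi_rho, chi_5> = (1/12)[1*(10)*conj(2) + 1*(0)*conj(-2) + 2*(3)*conj(1) + 2*(7)*conj(-1) + 3*(4)*conj(0) + 3*(-2)*conj(0)]
      = (1/12)[(20) + (0) + (6) + (-14) + (0) + (0)] = 12/12 = 1
  <chi_rho, chi_6> = (1/12)[1*(10)*conj(2) + 1*(0)*conj(2) + 2*(3)*conj(-1) + 2*(7)*conj(-1) + 3*(4)*conj(0) + 3*(-2)*conj(0)]
      = (1/12)[(20) + (0) + (-6) + (-14) + (0) + (0)] = 0/12 = 0
Dimension check: dim(rho) = sum (mult * dim) = 3*1 + 2*1 + 3*1 + 0*1 + 1*2 + 0*2 = 10 = chi_rho(e) = 10.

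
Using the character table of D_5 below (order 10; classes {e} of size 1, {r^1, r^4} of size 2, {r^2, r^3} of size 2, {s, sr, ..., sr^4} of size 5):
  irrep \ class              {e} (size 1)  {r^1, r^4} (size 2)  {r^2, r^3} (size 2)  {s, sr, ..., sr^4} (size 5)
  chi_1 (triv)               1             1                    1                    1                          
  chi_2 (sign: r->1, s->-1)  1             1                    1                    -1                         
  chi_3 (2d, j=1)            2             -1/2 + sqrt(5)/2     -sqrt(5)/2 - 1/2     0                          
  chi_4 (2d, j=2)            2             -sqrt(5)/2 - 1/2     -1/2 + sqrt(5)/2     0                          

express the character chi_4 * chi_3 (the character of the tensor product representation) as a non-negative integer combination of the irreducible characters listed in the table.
chi_4 tensor chi_3 = chi_3 + chi_4 (all other irreducibles have multiplicity 0).

The character of a tensor product is the pointwise product (chi_4 * chi_3)(C) = chi_4(C) * chi_3(C):
  {e}: (2)*(2), {r^1, r^4}: (-sqrt(5)/2 - 1/2)*(-1/2 + sqrt(5)/2), {r^2, r^3}: (-1/2 + sqrt(5)/2)*(-sqrt(5)/2 - 1/2), {s, sr, ..., sr^4}: (0)*(0)
so (chi_4 * chi_3) takes values
  {e} -> 4, {r^1, r^4} -> -1, {r^2, r^3} -> -1, {s, sr, ..., sr^4} -> 0.
Now take the inner product of this character with each irreducible chi from the table, <chi_4*chi_3, chi> = (1/10) sum_C |C| (chi_4*chi_3)(C) conj(chi(C)):
  <chi_4*chi_3, chi_1> = (1/10)[1*(4)*conj(1) + 2*(-1)*conj(1) + 2*(-1)*conj(1) + 5*(0)*conj(1)]
      = (1/10)[(4) + (-2) + (-2) + (0)] = 0/10 = 0
  <chi_4*chi_3, chi_2> = (1/10)[1*(4)*conj(1) + 2*(-1)*conj(1) + 2*(-1)*conj(1) + 5*(0)*conj(-1)]
      = (1/10)[(4) + (-2) + (-2) + (0)] = 0/10 = 0
  <chi_4*chi_3, chi_3> = (1/10)[1*(4)*conj(2) + 2*(-1)*conj(-1/2 + sqrt(5)/2) + 2*(-1)*conj(-sqrt(5)/2 - 1/2) + 5*(0)*conj(0)]
      = (1/10)[(8) + (1 - sqrt(5)) + (1 + sqrt(5)) + (0)] = 10/10 = 1
  <chi_4*chi_3, chi_4> = (1/10)[1*(4)*conj(2) + 2*(-1)*conj(-sqrt(5)/2 - 1/2) + 2*(-1)*conj(-1/2 + sqrt(5)/2) + 5*(0)*conj(0)]
      = (1/10)[(8) + (1 + sqrt(5)) + (1 - sqrt(5)) + (0)] = 10/10 = 1
Hence the multiplicities are chi_3: 1, chi_4: 1. Dimension check: dim(chi_4)*dim(chi_3) = 2*2 = 4 and sum (mult * dim) = 1*2 + 1*2 = 4.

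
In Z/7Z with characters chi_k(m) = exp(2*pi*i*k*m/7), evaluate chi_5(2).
chi_5(2) = zeta_7^10 = exp(6*I*pi/7)

Working: chi_5(2) = zeta_7^(5*2) = zeta_7^10. Since zeta_7^7 = 1, this equals zeta_7^3 = exp(2*pi*i*3/7) = exp(6*I*pi/7).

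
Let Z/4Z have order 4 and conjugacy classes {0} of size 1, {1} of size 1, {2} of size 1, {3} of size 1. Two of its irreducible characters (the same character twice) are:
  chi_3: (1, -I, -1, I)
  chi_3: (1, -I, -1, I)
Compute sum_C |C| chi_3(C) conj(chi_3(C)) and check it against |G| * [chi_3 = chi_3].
Sum = 4 = |G| = 4; so <chi_3, chi_3> = 1 (norm-1 confirms irreducibility).

Argument: Compute term by term over conjugacy classes (|C| * chi_3(C) * conj(chi_3(C))):
  1*(1)*conj(1) + 1*(-I)*conj(-I) + 1*(-1)*conj(-1) + 1*(I)*conj(I)
  = (1) + (1) + (1) + (1)
  = 4.
(Exp terms are combined using exp(i*s)*conj(exp(i*t)) = exp(i*(s-t)), and sums of them are collapsed using the identity that for every m > 1 the m distinct m-th roots of unity sum to 0, e.g. 1 + exp(2*I*pi/3) + exp(-2*I*pi/3) = 0.)
Dividing by |G| = 4 gives 4/4 = 1, matching the row-orthogonality relation <chi_3, chi_3> = [chi_3 = chi_3].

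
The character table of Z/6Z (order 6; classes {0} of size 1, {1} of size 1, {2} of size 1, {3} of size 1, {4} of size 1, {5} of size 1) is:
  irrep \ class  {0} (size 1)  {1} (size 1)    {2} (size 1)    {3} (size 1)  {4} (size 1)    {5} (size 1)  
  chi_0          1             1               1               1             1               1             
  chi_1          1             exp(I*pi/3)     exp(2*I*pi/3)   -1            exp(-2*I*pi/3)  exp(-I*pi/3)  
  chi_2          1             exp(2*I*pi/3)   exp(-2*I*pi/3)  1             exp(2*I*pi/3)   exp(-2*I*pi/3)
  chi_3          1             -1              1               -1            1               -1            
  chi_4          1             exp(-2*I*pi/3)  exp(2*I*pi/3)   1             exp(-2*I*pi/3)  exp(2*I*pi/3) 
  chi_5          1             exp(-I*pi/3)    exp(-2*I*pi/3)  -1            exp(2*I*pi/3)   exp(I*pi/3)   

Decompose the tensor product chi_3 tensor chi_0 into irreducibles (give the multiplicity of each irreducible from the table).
chi_3 tensor chi_0 = chi_3 (all other irreducibles have multiplicity 0).

Why: The character of a tensor product is the pointwise product (chi_3 * chi_0)(C) = chi_3(C) * chi_0(C):
  {0}: (1)*(1), {1}: (-1)*(1), {2}: (1)*(1), {3}: (-1)*(1), {4}: (1)*(1), {5}: (-1)*(1)
so (chi_3 * chi_0) takes values
  {0} -> 1, {1} -> -1, {2} -> 1, {3} -> -1, {4} -> 1, {5} -> -1.
Now take the inner product of this character with each irreducible chi from the table, <chi_3*chi_0, chi> = (1/6) sum_C |C| (chi_3*chi_0)(C) conj(chi(C)):
  <chi_3*chi_0, chi_0> = (1/6)[1*(1)*conj(1) + 1*(-1)*conj(1) + 1*(1)*conj(1) + 1*(-1)*conj(1) + 1*(1)*conj(1) + 1*(-1)*conj(1)]
      = (1/6)[(1) + (-1) + (1) + (-1) + (1) + (-1)] = 0/6 = 0
  <chi_3*chi_0, chi_1> = (1/6)[1*(1)*conj(1) + 1*(-1)*conj(exp(I*pi/3)) + 1*(1)*conj(exp(2*I*pi/3)) + 1*(-1)*conj(-1) + 1*(1)*conj(exp(-2*I*pi/3)) + 1*(-1)*conj(exp(-I*pi/3))]
      = (1/6)[(1) + (-exp(-I*pi/3)) + (exp(-2*I*pi/3)) + (1) + (exp(2*I*pi/3)) + (-exp(I*pi/3))] = 0/6 = 0
  <chi_3*chi_0, chi_2> = (1/6)[1*(1)*conj(1) + 1*(-1)*conj(exp(2*I*pi/3)) + 1*(1)*conj(exp(-2*I*pi/3)) + 1*(-1)*conj(1) + 1*(1)*conj(exp(2*I*pi/3)) + 1*(-1)*conj(exp(-2*I*pi/3))]
      = (1/6)[(1) + (-exp(-2*I*pi/3)) + (exp(2*I*pi/3)) + (-1) + (exp(-2*I*pi/3)) + (-exp(2*I*pi/3))] = 0/6 = 0
  <chi_3*chi_0, chi_3> = (1/6)[1*(1)*conj(1) + 1*(-1)*conj(-1) + 1*(1)*conj(1) + 1*(-1)*conj(-1) + 1*(1)*conj(1) + 1*(-1)*conj(-1)]
      = (1/6)[(1) + (1) + (1) + (1) + (1) + (1)] = 6/6 = 1
  <chi_3*chi_0, chi_4> = (1/6)[1*(1)*conj(1) + 1*(-1)*conj(exp(-2*I*pi/3)) + 1*(1)*conj(exp(2*I*pi/3)) + 1*(-1)*conj(1) + 1*(1)*conj(exp(-2*I*pi/3)) + 1*(-1)*conj(exp(2*I*pi/3))]
      = (1/6)[(1) + (-exp(2*I*pi/3)) + (exp(-2*I*pi/3)) + (-1) + (exp(2*I*pi/3)) + (-exp(-2*I*pi/3))] = 0/6 = 0
  <chi_3*chi_0, chi_5> = (1/6)[1*(1)*conj(1) + 1*(-1)*conj(exp(-I*pi/3)) + 1*(1)*conj(exp(-2*I*pi/3)) + 1*(-1)*conj(-1) + 1*(1)*conj(exp(2*I*pi/3)) + 1*(-1)*conj(exp(I*pi/3))]
      = (1/6)[(1) + (-exp(I*pi/3)) + (exp(2*I*pi/3)) + (1) + (exp(-2*I*pi/3)) + (-exp(-I*pi/3))] = 0/6 = 0
(Exp terms are combined using exp(i*s)*conj(exp(i*t)) = exp(i*(s-t)), and sums of them are collapsed using the identity that for every m > 1 the m distinct m-th roots of unity sum to 0, e.g. 1 + exp(2*I*pi/3) + exp(-2*I*pi/3) = 0.)
Hence the multiplicities are chi_3: 1. Dimension check: dim(chi_3)*dim(chi_0) = 1*1 = 1 and sum (mult * dim) = 1*1 = 1.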